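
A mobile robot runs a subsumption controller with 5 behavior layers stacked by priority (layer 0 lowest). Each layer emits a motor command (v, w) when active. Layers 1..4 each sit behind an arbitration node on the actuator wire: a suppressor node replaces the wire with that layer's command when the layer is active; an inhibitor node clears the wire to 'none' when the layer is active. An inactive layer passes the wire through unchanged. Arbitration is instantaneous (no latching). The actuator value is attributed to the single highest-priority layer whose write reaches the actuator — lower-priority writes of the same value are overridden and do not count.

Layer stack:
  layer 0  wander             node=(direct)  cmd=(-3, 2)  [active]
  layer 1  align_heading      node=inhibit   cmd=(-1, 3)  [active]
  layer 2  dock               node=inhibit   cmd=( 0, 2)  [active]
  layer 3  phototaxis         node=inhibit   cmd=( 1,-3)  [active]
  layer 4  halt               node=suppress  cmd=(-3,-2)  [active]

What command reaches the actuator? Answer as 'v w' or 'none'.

-3 -2

layer 0 (wander) active — direct: (-3, 2)
layer 1 (align_heading) active — inhibits: none
layer 2 (dock) active — inhibits: none
layer 3 (phototaxis) active — inhibits: none
layer 4 (halt) active — suppresses: (-3, -2)
→ actuator (-3, -2)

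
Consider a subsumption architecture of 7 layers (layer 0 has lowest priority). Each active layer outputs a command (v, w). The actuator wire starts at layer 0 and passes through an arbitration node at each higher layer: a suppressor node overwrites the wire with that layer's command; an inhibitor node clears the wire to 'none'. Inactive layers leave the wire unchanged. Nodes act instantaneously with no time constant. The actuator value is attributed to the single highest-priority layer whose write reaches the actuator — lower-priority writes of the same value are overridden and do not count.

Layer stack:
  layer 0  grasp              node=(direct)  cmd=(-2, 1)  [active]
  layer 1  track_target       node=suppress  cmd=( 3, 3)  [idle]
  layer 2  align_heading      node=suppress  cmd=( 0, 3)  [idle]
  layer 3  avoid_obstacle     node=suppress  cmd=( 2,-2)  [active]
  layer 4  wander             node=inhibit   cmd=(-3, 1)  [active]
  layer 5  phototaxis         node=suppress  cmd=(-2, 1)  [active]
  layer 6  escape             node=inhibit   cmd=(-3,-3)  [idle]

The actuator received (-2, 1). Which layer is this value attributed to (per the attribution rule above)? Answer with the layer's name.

phototaxis

[0] grasp on; wire := (-2, 1)
[1] track_target off; pass (-2, 1)
[2] align_heading off; pass (-2, 1)
[3] avoid_obstacle on (suppress); wire := (2, -2)
[4] wander on (inhibit); wire := none
[5] phototaxis on (suppress); wire := (-2, 1)
[6] escape off; pass (-2, 1)
output (-2, 1)
last writer: layer 5 = phototaxis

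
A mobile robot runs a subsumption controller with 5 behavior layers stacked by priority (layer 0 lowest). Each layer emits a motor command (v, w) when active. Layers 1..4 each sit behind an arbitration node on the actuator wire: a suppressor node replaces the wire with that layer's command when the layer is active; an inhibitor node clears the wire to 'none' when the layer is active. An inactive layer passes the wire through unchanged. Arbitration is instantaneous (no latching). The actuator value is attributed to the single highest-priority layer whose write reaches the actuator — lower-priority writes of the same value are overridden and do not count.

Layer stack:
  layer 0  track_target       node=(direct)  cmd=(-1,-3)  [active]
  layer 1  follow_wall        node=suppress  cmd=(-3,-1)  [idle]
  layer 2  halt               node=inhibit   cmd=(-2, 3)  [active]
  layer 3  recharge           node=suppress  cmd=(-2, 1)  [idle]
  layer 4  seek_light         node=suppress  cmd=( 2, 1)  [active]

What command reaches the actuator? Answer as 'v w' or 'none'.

2 1

layer 0 (track_target) active — direct: (-1, -3)
layer 1 (follow_wall) idle — unchanged: (-1, -3)
layer 2 (halt) active — inhibits: none
layer 3 (recharge) idle — unchanged: none
layer 4 (seek_light) active — suppresses: (2, 1)
→ actuator (2, 1)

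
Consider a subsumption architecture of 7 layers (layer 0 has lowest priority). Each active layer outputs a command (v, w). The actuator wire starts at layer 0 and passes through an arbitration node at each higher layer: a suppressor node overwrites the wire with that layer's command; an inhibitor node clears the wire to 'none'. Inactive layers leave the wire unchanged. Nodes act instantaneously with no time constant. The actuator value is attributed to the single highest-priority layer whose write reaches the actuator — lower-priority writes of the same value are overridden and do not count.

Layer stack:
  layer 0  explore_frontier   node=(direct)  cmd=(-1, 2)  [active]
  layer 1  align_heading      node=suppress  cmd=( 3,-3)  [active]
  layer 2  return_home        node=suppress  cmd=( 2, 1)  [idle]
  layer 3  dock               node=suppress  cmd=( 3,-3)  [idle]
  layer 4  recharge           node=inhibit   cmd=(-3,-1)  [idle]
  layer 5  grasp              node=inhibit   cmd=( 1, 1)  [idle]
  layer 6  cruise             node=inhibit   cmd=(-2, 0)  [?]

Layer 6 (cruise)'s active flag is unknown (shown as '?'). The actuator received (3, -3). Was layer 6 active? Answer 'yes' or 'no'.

no

If layer 6 is active=yes:
  actuator would be none
If layer 6 is active=no:
  actuator would be (3, -3)
Observed (3, -3), so layer 6 was idle.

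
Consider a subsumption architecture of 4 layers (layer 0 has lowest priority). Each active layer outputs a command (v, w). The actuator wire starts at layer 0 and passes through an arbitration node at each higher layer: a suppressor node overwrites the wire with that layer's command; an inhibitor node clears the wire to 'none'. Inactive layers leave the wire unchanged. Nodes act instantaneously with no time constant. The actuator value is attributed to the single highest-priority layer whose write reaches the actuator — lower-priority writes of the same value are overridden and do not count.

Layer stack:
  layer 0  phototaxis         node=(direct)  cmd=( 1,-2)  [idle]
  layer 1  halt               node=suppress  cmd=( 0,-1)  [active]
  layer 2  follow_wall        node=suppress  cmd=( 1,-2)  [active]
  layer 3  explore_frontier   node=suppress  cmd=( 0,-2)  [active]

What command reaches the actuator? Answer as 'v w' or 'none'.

0 -2

[0] phototaxis off; wire := none
[1] halt on (suppress); wire := (0, -1)
[2] follow_wall on (suppress); wire := (1, -2)
[3] explore_frontier on (suppress); wire := (0, -2)
output (0, -2)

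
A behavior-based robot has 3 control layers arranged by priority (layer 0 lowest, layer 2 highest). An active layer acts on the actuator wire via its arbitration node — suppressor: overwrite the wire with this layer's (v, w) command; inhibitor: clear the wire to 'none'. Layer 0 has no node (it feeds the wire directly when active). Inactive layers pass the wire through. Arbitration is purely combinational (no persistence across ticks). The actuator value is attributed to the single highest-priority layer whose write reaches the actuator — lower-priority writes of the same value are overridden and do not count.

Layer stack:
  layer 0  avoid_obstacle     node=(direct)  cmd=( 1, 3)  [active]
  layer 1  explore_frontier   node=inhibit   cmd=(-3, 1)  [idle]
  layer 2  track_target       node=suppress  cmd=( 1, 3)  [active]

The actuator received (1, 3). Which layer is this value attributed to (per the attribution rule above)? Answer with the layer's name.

track_target

[0] avoid_obstacle on; wire := (1, 3)
[1] explore_frontier off; pass (1, 3)
[2] track_target on (suppress); wire := (1, 3)
output (1, 3)
last writer: layer 2 = track_target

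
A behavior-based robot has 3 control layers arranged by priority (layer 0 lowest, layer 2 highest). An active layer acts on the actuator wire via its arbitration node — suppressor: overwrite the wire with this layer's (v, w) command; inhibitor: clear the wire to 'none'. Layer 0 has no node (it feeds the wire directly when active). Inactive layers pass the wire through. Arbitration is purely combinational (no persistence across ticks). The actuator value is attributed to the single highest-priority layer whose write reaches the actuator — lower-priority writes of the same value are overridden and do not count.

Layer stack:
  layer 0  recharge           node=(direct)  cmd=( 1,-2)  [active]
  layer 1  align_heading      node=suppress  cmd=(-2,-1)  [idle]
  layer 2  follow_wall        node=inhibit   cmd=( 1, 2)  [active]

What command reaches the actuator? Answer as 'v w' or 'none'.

layer 0 (recharge) active — direct: (1, -2)
layer 1 (align_heading) idle — unchanged: (1, -2)
layer 2 (follow_wall) active — inhibits: none
→ actuator none

none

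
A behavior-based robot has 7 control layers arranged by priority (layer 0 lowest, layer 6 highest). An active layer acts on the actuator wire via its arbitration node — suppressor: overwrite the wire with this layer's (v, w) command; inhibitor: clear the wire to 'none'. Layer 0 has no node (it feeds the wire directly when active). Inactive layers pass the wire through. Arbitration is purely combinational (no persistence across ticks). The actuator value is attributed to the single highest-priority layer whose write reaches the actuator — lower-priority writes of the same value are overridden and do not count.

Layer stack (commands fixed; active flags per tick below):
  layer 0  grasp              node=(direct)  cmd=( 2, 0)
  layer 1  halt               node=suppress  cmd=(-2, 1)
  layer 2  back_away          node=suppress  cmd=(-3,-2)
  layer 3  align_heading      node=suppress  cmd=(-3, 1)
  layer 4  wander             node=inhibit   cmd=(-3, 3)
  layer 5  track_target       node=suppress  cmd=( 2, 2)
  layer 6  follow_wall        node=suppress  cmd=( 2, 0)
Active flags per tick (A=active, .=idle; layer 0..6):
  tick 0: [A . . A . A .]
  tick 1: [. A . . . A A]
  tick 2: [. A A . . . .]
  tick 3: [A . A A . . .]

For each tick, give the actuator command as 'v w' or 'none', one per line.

tick 0:
  L0 grasp: active, feeds wire = (2, 0)
  L1 halt: idle → wire stays (2, 0)
  L2 back_away: idle → wire stays (2, 0)
  L3 align_heading: active, suppressor → wire = (-3, 1)
  L4 wander: idle → wire stays (-3, 1)
  L5 track_target: active, suppressor → wire = (2, 2)
  L6 follow_wall: idle → wire stays (2, 2)
  actuator = (2, 2)
tick 1:
  L0 grasp: idle → wire = none
  L1 halt: active, suppressor → wire = (-2, 1)
  L2 back_away: idle → wire stays (-2, 1)
  L3 align_heading: idle → wire stays (-2, 1)
  L4 wander: idle → wire stays (-2, 1)
  L5 track_target: active, suppressor → wire = (2, 2)
  L6 follow_wall: active, suppressor → wire = (2, 0)
  actuator = (2, 0)
tick 2:
  L0 grasp: idle → wire = none
  L1 halt: active, suppressor → wire = (-2, 1)
  L2 back_away: active, suppressor → wire = (-3, -2)
  L3 align_heading: idle → wire stays (-3, -2)
  L4 wander: idle → wire stays (-3, -2)
  L5 track_target: idle → wire stays (-3, -2)
  L6 follow_wall: idle → wire stays (-3, -2)
  actuator = (-3, -2)
tick 3:
  L0 grasp: active, feeds wire = (2, 0)
  L1 halt: idle → wire stays (2, 0)
  L2 back_away: active, suppressor → wire = (-3, -2)
  L3 align_heading: active, suppressor → wire = (-3, 1)
  L4 wander: idle → wire stays (-3, 1)
  L5 track_target: idle → wire stays (-3, 1)
  L6 follow_wall: idle → wire stays (-3, 1)
  actuator = (-3, 1)

2 2
2 0
-3 -2
-3 1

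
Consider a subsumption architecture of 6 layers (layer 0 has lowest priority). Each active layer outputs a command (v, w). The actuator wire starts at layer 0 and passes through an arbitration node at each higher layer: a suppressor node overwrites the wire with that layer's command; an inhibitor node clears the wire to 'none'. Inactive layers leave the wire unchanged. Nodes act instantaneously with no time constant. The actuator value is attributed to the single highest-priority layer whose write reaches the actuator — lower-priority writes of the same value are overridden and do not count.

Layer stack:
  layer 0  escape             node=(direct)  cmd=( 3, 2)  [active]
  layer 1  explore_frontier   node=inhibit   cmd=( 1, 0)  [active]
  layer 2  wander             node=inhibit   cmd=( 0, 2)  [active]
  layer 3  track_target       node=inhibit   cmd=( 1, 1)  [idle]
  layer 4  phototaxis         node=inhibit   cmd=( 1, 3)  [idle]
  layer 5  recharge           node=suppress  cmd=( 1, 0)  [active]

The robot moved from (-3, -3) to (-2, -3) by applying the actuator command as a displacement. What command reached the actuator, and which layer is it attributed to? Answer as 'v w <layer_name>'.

1 0 recharge

displacement = (-2, -3) − (-3, -3) = (1, 0)
layer 0 (escape) active — direct: (3, 2)
layer 1 (explore_frontier) active — inhibits: none
layer 2 (wander) active — inhibits: none
layer 3 (track_target) idle — unchanged: none
layer 4 (phototaxis) idle — unchanged: none
layer 5 (recharge) active — suppresses: (1, 0)
→ actuator (1, 0) — from layer 5 (recharge)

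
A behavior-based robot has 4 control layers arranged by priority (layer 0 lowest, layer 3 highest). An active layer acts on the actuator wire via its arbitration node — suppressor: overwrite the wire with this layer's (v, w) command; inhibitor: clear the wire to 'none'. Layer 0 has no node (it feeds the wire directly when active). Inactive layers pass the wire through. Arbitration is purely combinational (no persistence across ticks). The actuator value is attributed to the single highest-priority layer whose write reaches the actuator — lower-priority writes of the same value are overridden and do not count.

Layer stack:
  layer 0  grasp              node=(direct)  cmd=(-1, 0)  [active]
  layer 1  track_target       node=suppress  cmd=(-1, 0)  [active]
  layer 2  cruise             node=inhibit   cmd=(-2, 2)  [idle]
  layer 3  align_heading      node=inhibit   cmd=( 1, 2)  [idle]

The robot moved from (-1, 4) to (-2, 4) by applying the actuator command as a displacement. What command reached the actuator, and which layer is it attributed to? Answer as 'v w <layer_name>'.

displacement = (-2, 4) − (-1, 4) = (-1, 0)
L0 grasp: active, feeds wire = (-1, 0)
L1 track_target: active, suppressor → wire = (-1, 0)
L2 cruise: idle → wire stays (-1, 0)
L3 align_heading: idle → wire stays (-1, 0)
actuator = (-1, 0) — from layer 1 (track_target)

-1 0 track_target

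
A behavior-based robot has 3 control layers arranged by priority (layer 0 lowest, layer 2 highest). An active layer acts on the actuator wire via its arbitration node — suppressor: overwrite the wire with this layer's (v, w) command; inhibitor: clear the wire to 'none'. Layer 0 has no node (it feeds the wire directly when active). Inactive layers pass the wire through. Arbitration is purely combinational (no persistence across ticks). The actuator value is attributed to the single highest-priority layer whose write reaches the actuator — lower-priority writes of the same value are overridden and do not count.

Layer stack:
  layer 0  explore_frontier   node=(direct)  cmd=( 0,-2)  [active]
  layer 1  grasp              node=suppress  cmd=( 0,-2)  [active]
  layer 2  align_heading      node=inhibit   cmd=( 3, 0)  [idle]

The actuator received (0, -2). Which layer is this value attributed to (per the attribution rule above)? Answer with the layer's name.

grasp

L0 explore_frontier: active, feeds wire = (0, -2)
L1 grasp: active, suppressor → wire = (0, -2)
L2 align_heading: idle → wire stays (0, -2)
actuator = (0, -2)
last writer: layer 1 = grasp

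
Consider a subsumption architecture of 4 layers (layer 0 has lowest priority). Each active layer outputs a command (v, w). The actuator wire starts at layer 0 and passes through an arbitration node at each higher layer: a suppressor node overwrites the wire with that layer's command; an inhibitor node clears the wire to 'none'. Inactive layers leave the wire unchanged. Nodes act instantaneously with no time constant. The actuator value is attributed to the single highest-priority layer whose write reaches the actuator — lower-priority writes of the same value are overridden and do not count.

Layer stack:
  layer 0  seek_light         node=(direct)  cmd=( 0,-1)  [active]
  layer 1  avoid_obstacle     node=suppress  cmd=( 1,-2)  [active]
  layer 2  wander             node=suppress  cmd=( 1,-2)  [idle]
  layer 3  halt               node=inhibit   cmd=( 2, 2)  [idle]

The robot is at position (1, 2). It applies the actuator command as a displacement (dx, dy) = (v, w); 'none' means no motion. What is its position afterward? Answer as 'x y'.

2 0

layer 0 (seek_light) active — direct: (0, -1)
layer 1 (avoid_obstacle) active — suppresses: (1, -2)
layer 2 (wander) idle — unchanged: (1, -2)
layer 3 (halt) idle — unchanged: (1, -2)
→ actuator (1, -2)
position: (1, 2) + (1, -2) = (2, 0)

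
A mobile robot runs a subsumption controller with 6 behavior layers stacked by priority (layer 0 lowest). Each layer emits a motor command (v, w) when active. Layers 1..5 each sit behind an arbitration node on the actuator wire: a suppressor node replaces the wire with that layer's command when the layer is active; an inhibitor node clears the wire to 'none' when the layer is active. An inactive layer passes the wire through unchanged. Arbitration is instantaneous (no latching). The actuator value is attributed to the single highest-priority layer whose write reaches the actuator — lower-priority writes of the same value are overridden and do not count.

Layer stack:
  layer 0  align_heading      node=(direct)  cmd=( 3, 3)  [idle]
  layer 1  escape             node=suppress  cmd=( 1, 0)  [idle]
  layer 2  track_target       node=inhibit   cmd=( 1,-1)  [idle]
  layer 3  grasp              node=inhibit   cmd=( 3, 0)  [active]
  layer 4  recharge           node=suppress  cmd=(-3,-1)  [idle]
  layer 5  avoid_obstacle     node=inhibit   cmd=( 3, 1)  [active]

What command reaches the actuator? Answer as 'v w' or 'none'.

[0] align_heading off; wire := none
[1] escape off; pass none
[2] track_target off; pass none
[3] grasp on (inhibit); wire := none
[4] recharge off; pass none
[5] avoid_obstacle on (inhibit); wire := none
output none

none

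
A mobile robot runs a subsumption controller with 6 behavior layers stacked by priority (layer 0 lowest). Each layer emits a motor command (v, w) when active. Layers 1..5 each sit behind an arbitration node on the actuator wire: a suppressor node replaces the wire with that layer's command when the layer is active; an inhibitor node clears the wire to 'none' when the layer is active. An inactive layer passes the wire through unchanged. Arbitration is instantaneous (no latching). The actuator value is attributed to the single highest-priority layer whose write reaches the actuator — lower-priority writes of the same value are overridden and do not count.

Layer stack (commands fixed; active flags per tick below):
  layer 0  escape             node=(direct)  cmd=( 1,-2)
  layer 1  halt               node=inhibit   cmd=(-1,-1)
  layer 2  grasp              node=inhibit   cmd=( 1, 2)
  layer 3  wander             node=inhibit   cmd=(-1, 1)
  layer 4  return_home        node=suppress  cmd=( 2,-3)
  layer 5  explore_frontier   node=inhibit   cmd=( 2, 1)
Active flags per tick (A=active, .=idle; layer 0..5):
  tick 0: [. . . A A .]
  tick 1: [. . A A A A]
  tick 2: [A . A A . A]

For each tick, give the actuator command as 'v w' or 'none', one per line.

2 -3
none
none

tick 0:
  layer 0 (escape) idle — none
  layer 1 (halt) idle — unchanged: none
  layer 2 (grasp) idle — unchanged: none
  layer 3 (wander) active — inhibits: none
  layer 4 (return_home) active — suppresses: (2, -3)
  layer 5 (explore_frontier) idle — unchanged: (2, -3)
  → actuator (2, -3)
tick 1:
  layer 0 (escape) idle — none
  layer 1 (halt) idle — unchanged: none
  layer 2 (grasp) active — inhibits: none
  layer 3 (wander) active — inhibits: none
  layer 4 (return_home) active — suppresses: (2, -3)
  layer 5 (explore_frontier) active — inhibits: none
  → actuator none
tick 2:
  layer 0 (escape) active — direct: (1, -2)
  layer 1 (halt) idle — unchanged: (1, -2)
  layer 2 (grasp) active — inhibits: none
  layer 3 (wander) active — inhibits: none
  layer 4 (return_home) idle — unchanged: none
  layer 5 (explore_frontier) active — inhibits: none
  → actuator none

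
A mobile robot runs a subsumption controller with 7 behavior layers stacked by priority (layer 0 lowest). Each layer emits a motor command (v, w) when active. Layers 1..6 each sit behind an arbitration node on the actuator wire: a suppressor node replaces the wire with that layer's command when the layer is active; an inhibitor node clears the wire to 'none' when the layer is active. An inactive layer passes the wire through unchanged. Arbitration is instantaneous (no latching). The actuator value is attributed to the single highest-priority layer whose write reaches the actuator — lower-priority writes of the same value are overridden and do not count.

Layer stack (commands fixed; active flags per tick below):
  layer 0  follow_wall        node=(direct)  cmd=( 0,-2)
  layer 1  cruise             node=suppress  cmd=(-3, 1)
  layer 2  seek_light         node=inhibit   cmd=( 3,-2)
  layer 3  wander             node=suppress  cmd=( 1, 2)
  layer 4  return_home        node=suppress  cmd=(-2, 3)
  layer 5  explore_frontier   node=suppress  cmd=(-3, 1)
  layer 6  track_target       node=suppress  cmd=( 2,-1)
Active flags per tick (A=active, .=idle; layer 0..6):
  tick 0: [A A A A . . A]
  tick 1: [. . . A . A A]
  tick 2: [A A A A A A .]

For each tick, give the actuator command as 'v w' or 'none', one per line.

tick 0:
  L0 follow_wall: active, feeds wire = (0, -2)
  L1 cruise: active, suppressor → wire = (-3, 1)
  L2 seek_light: active, inhibitor → wire = none
  L3 wander: active, suppressor → wire = (1, 2)
  L4 return_home: idle → wire stays (1, 2)
  L5 explore_frontier: idle → wire stays (1, 2)
  L6 track_target: active, suppressor → wire = (2, -1)
  actuator = (2, -1)
tick 1:
  L0 follow_wall: idle → wire = none
  L1 cruise: idle → wire stays none
  L2 seek_light: idle → wire stays none
  L3 wander: active, suppressor → wire = (1, 2)
  L4 return_home: idle → wire stays (1, 2)
  L5 explore_frontier: active, suppressor → wire = (-3, 1)
  L6 track_target: active, suppressor → wire = (2, -1)
  actuator = (2, -1)
tick 2:
  L0 follow_wall: active, feeds wire = (0, -2)
  L1 cruise: active, suppressor → wire = (-3, 1)
  L2 seek_light: active, inhibitor → wire = none
  L3 wander: active, suppressor → wire = (1, 2)
  L4 return_home: active, suppressor → wire = (-2, 3)
  L5 explore_frontier: active, suppressor → wire = (-3, 1)
  L6 track_target: idle → wire stays (-3, 1)
  actuator = (-3, 1)

2 -1
2 -1
-3 1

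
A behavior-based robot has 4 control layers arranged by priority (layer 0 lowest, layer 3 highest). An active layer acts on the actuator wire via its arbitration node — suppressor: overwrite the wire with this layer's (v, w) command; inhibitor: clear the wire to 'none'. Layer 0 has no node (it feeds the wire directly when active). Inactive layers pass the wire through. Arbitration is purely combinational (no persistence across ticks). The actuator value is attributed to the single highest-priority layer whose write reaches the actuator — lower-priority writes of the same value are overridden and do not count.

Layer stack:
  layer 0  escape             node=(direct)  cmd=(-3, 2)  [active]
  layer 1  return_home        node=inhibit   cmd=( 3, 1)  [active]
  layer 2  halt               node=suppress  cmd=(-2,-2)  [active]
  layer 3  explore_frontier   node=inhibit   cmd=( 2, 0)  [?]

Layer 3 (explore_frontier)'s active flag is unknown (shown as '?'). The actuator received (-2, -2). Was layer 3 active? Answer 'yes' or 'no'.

no

If layer 3 is active=yes:
  actuator would be none
If layer 3 is active=no:
  actuator would be (-2, -2)
Observed (-2, -2), so layer 3 was idle.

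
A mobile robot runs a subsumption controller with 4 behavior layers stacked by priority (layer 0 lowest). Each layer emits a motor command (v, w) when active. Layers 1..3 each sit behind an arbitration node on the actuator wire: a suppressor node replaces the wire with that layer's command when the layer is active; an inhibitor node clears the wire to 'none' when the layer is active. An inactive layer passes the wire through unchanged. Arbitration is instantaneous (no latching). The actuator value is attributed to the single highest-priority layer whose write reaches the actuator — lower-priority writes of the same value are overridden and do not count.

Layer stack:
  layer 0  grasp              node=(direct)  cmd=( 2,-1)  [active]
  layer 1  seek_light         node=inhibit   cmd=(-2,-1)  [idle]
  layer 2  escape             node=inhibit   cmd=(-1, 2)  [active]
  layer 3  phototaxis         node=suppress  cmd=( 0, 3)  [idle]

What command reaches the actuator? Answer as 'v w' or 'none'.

[0] grasp on; wire := (2, -1)
[1] seek_light off; pass (2, -1)
[2] escape on (inhibit); wire := none
[3] phototaxis off; pass none
output none

none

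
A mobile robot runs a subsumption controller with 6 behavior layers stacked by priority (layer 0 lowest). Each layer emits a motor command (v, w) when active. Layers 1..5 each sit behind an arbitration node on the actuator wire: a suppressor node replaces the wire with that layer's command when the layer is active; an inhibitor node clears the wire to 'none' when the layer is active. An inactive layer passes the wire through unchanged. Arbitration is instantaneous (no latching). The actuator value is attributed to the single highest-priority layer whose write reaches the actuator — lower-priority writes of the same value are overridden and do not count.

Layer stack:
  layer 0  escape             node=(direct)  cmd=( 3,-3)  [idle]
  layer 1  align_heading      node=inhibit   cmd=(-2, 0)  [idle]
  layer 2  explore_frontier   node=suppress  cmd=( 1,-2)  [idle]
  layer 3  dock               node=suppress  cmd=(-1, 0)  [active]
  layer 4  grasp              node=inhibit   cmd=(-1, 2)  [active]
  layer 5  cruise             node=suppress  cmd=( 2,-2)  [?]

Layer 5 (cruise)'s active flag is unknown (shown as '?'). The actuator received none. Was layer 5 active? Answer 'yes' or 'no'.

If layer 5 is active=yes:
  actuator would be (2, -2)
If layer 5 is active=no:
  actuator would be none
Observed none, so layer 5 was idle.

no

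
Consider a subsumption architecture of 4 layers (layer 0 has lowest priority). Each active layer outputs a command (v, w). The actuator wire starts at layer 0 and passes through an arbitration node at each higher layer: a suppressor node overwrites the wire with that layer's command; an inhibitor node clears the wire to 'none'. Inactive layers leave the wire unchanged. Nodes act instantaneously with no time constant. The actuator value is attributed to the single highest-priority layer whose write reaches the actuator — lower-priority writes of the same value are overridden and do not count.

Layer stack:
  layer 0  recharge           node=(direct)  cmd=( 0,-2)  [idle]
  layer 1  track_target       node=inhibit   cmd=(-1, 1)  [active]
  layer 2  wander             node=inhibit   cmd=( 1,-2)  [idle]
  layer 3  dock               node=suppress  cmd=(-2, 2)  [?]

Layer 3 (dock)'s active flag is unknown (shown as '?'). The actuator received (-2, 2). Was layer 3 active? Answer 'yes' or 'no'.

If layer 3 is active=yes:
  actuator would be (-2, 2)
If layer 3 is active=no:
  actuator would be none
Observed (-2, 2), so layer 3 was active.

yes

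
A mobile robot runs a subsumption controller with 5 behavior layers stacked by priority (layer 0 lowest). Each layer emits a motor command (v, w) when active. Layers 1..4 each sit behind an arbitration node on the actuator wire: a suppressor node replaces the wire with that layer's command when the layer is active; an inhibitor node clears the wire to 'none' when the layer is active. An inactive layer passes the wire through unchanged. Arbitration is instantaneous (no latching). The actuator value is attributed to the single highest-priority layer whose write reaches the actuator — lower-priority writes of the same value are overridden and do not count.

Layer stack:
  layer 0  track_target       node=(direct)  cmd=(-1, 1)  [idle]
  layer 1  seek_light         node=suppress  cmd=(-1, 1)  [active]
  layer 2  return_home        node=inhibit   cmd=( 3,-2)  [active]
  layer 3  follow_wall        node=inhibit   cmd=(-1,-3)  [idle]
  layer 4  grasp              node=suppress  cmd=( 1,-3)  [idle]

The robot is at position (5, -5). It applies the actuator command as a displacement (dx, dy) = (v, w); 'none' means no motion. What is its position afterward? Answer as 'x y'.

L0 track_target: idle → wire = none
L1 seek_light: active, suppressor → wire = (-1, 1)
L2 return_home: active, inhibitor → wire = none
L3 follow_wall: idle → wire stays none
L4 grasp: idle → wire stays none
actuator = none
position: (5, -5) + none = (5, -5)

5 -5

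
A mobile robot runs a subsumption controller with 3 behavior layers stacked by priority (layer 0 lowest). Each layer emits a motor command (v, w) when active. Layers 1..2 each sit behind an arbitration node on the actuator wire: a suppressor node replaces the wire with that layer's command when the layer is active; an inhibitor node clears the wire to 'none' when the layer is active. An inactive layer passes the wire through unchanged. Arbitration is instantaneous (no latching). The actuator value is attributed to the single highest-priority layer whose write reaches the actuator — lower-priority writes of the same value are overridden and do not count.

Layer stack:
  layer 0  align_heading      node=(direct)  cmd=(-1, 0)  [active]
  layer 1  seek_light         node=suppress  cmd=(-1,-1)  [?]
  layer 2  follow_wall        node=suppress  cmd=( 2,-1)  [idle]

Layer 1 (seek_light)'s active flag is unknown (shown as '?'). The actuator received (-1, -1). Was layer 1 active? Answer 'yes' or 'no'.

yes

If layer 1 is active=yes:
  actuator would be (-1, -1)
If layer 1 is active=no:
  actuator would be (-1, 0)
Observed (-1, -1), so layer 1 was active.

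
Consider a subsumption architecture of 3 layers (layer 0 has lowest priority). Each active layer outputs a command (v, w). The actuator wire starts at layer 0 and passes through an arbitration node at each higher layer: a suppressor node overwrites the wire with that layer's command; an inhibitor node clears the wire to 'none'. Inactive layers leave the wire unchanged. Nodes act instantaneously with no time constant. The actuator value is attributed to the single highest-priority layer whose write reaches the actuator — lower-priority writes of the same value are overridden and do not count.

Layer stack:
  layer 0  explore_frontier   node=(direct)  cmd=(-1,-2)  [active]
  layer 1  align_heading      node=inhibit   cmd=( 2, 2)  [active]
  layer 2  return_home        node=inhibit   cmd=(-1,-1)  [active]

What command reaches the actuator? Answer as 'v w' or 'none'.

[0] explore_frontier on; wire := (-1, -2)
[1] align_heading on (inhibit); wire := none
[2] return_home on (inhibit); wire := none
output none

none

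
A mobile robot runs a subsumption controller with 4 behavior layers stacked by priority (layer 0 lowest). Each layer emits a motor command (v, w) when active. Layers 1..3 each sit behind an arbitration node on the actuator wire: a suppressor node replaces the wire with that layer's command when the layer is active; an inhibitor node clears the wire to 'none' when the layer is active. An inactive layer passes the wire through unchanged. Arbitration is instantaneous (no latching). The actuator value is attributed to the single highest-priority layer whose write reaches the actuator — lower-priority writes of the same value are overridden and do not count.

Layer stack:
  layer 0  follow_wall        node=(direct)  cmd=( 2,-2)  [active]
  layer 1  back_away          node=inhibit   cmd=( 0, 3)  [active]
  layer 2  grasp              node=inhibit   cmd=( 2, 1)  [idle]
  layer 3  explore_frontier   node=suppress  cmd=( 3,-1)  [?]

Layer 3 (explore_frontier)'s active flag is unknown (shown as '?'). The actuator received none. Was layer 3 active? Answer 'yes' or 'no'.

If layer 3 is active=yes:
  actuator would be (3, -1)
If layer 3 is active=no:
  actuator would be none
Observed none, so layer 3 was idle.

no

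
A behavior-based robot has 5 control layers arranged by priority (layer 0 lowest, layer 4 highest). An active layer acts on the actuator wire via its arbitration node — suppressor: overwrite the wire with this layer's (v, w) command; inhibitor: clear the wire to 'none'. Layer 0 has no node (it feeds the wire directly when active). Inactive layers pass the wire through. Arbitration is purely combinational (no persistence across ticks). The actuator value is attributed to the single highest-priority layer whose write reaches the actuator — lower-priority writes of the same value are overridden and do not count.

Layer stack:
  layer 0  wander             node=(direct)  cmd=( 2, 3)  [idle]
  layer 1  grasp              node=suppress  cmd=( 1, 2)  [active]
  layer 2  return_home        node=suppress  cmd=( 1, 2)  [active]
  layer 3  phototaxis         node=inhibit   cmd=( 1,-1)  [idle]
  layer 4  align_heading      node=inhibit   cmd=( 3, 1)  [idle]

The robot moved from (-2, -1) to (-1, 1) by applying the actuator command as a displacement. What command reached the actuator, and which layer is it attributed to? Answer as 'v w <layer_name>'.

1 2 return_home

displacement = (-1, 1) − (-2, -1) = (1, 2)
L0 wander: idle → wire = none
L1 grasp: active, suppressor → wire = (1, 2)
L2 return_home: active, suppressor → wire = (1, 2)
L3 phototaxis: idle → wire stays (1, 2)
L4 align_heading: idle → wire stays (1, 2)
actuator = (1, 2) — from layer 2 (return_home)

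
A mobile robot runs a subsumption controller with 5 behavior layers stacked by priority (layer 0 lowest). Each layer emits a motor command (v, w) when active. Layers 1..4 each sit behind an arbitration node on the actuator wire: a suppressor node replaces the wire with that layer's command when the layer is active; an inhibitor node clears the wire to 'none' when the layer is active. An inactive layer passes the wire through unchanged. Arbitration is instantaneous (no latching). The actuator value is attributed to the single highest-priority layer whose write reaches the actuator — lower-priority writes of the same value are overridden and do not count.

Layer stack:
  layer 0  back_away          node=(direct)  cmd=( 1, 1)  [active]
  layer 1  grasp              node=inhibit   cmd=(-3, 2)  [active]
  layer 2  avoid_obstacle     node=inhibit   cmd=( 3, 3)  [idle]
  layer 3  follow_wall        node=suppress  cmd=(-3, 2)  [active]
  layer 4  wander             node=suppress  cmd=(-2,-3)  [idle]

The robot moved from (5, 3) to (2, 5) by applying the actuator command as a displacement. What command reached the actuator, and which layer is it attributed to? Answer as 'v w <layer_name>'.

-3 2 follow_wall

displacement = (2, 5) − (5, 3) = (-3, 2)
[0] back_away on; wire := (1, 1)
[1] grasp on (inhibit); wire := none
[2] avoid_obstacle off; pass none
[3] follow_wall on (suppress); wire := (-3, 2)
[4] wander off; pass (-3, 2)
output (-3, 2) — from layer 3 (follow_wall)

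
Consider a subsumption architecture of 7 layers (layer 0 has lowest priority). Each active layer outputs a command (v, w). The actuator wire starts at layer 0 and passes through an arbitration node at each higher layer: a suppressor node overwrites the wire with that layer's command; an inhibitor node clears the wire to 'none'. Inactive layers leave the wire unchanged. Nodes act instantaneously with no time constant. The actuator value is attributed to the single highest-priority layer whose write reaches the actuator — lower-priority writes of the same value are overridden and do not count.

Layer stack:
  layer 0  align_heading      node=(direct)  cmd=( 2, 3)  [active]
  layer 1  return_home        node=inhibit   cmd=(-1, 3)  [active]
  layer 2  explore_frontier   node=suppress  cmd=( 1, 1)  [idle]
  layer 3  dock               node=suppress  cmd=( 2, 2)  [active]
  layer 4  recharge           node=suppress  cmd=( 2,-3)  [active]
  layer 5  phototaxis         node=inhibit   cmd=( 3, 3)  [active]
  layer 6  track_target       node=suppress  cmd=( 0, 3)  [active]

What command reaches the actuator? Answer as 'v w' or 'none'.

0 3

layer 0 (align_heading) active — direct: (2, 3)
layer 1 (return_home) active — inhibits: none
layer 2 (explore_frontier) idle — unchanged: none
layer 3 (dock) active — suppresses: (2, 2)
layer 4 (recharge) active — suppresses: (2, -3)
layer 5 (phototaxis) active — inhibits: none
layer 6 (track_target) active — suppresses: (0, 3)
→ actuator (0, 3)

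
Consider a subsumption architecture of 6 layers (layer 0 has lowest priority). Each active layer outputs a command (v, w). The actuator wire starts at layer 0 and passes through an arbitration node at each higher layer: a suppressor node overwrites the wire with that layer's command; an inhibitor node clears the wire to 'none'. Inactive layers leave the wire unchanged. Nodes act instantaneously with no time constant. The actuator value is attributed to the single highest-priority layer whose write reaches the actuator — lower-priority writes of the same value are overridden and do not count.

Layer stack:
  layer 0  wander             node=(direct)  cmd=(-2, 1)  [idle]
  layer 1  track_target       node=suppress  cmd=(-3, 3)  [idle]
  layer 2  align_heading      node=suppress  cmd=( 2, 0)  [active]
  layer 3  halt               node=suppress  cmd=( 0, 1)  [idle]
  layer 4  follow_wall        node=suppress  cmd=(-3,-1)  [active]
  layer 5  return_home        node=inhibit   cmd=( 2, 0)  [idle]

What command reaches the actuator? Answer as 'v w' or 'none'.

layer 0 (wander) idle — none
layer 1 (track_target) idle — unchanged: none
layer 2 (align_heading) active — suppresses: (2, 0)
layer 3 (halt) idle — unchanged: (2, 0)
layer 4 (follow_wall) active — suppresses: (-3, -1)
layer 5 (return_home) idle — unchanged: (-3, -1)
→ actuator (-3, -1)

-3 -1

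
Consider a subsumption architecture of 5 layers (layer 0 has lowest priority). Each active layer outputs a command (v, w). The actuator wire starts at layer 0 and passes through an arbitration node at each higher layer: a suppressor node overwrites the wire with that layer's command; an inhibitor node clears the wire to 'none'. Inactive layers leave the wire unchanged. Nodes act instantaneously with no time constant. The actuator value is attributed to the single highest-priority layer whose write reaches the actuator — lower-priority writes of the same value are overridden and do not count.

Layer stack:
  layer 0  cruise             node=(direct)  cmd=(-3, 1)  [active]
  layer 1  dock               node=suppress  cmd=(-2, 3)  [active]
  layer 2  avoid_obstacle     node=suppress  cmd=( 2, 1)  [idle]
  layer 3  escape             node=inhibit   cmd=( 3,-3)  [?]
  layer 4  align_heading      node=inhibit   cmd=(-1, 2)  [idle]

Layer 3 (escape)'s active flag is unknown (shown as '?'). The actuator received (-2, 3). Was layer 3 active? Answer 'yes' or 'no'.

If layer 3 is active=yes:
  actuator would be none
If layer 3 is active=no:
  actuator would be (-2, 3)
Observed (-2, 3), so layer 3 was idle.

no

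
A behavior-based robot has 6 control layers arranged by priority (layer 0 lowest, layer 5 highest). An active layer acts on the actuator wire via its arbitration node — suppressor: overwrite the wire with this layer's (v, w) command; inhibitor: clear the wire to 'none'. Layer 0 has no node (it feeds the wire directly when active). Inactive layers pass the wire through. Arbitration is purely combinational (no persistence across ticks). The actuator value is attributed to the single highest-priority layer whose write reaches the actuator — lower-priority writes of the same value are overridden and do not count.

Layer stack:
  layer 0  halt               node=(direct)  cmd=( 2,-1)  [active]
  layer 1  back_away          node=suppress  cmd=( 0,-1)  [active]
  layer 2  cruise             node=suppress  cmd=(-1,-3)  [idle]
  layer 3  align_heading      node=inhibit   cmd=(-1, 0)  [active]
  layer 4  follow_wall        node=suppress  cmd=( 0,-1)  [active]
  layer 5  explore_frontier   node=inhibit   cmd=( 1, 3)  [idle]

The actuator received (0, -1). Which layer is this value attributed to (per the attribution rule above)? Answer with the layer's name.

follow_wall

L0 halt: active, feeds wire = (2, -1)
L1 back_away: active, suppressor → wire = (0, -1)
L2 cruise: idle → wire stays (0, -1)
L3 align_heading: active, inhibitor → wire = none
L4 follow_wall: active, suppressor → wire = (0, -1)
L5 explore_frontier: idle → wire stays (0, -1)
actuator = (0, -1)
last writer: layer 4 = follow_wall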